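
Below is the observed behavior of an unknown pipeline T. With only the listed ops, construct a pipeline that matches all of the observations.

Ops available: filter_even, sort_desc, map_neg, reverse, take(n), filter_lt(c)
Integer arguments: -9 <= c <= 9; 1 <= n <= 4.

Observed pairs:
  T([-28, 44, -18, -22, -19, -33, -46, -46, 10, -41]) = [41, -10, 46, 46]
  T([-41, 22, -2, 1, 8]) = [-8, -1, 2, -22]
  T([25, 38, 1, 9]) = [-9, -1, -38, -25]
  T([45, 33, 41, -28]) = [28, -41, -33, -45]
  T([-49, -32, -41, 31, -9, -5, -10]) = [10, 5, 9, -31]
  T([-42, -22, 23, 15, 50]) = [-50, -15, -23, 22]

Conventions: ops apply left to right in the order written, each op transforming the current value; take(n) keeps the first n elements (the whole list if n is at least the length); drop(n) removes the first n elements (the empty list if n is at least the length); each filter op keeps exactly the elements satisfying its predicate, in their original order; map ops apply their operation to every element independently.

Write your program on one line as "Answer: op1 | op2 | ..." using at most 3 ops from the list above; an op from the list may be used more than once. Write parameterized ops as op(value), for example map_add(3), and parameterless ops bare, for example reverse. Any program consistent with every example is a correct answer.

map_neg | reverse | take(4)

Check, running the answer program on each example:
  [-28, 44, -18, -22, -19, -33, -46, -46, 10, -41] -> [28, -44, 18, 22, 19, 33, 46, 46, -10, 41] -> [41, -10, 46, 46, 33, 19, 22, 18, -44, 28] -> [41, -10, 46, 46]
  [-41, 22, -2, 1, 8] -> [41, -22, 2, -1, -8] -> [-8, -1, 2, -22, 41] -> [-8, -1, 2, -22]
  [25, 38, 1, 9] -> [-25, -38, -1, -9] -> [-9, -1, -38, -25] -> [-9, -1, -38, -25]
  [45, 33, 41, -28] -> [-45, -33, -41, 28] -> [28, -41, -33, -45] -> [28, -41, -33, -45]
  [-49, -32, -41, 31, -9, -5, -10] -> [49, 32, 41, -31, 9, 5, 10] -> [10, 5, 9, -31, 41, 32, 49] -> [10, 5, 9, -31]
  [-42, -22, 23, 15, 50] -> [42, 22, -23, -15, -50] -> [-50, -15, -23, 22, 42] -> [-50, -15, -23, 22]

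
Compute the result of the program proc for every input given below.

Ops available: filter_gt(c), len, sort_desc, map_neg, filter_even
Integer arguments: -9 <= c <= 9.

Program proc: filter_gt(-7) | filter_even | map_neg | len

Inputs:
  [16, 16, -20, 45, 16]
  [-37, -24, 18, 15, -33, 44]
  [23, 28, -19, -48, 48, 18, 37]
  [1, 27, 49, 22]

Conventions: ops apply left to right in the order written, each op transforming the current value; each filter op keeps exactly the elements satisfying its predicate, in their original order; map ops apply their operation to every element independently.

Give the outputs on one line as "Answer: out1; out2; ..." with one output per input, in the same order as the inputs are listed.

3; 2; 3; 1

Execution, op by op:
  [16, 16, -20, 45, 16] -> [16, 16, 45, 16] -> [16, 16, 16] -> [-16, -16, -16] -> 3
  [-37, -24, 18, 15, -33, 44] -> [18, 15, 44] -> [18, 44] -> [-18, -44] -> 2
  [23, 28, -19, -48, 48, 18, 37] -> [23, 28, 48, 18, 37] -> [28, 48, 18] -> [-28, -48, -18] -> 3
  [1, 27, 49, 22] -> [1, 27, 49, 22] -> [22] -> [-22] -> 1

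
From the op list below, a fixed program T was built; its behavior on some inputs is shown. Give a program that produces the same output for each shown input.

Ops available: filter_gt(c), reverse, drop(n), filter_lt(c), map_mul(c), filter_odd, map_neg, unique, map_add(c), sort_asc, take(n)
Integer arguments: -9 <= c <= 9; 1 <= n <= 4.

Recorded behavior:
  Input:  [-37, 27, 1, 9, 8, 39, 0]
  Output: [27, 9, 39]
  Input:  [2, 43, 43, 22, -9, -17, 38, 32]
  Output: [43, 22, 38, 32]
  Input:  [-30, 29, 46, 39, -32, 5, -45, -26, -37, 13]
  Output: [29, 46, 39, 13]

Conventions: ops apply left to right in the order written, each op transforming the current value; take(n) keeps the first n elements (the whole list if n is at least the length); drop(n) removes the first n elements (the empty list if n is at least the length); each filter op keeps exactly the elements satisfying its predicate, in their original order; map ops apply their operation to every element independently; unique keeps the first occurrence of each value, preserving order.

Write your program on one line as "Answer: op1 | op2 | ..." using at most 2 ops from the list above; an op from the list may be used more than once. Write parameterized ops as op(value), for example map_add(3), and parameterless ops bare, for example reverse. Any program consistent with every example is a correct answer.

filter_gt(8) | unique

Check, running the answer program on each example:
  [-37, 27, 1, 9, 8, 39, 0] -> [27, 9, 39] -> [27, 9, 39]
  [2, 43, 43, 22, -9, -17, 38, 32] -> [43, 43, 22, 38, 32] -> [43, 22, 38, 32]
  [-30, 29, 46, 39, -32, 5, -45, -26, -37, 13] -> [29, 46, 39, 13] -> [29, 46, 39, 13]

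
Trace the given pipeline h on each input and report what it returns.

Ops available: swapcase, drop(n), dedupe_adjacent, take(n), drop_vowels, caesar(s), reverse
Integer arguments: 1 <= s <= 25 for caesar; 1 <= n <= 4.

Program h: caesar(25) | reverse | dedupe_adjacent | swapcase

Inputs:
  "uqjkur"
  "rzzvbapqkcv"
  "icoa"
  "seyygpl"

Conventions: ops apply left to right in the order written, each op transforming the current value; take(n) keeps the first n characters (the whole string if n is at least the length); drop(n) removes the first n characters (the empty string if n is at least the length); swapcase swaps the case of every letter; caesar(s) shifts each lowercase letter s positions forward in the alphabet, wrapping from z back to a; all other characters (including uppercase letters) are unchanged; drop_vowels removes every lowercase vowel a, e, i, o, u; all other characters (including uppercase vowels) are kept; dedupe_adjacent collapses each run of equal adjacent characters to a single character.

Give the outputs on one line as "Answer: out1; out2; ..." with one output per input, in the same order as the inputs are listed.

"QTJIPT"; "UBJPOZAUYQ"; "ZNBH"; "KOFXDR"

Execution, op by op:
  "uqjkur" -> "tpijtq" -> "qtjipt" -> "qtjipt" -> "QTJIPT"
  "rzzvbapqkcv" -> "qyyuazopjbu" -> "ubjpozauyyq" -> "ubjpozauyq" -> "UBJPOZAUYQ"
  "icoa" -> "hbnz" -> "znbh" -> "znbh" -> "ZNBH"
  "seyygpl" -> "rdxxfok" -> "kofxxdr" -> "kofxdr" -> "KOFXDR"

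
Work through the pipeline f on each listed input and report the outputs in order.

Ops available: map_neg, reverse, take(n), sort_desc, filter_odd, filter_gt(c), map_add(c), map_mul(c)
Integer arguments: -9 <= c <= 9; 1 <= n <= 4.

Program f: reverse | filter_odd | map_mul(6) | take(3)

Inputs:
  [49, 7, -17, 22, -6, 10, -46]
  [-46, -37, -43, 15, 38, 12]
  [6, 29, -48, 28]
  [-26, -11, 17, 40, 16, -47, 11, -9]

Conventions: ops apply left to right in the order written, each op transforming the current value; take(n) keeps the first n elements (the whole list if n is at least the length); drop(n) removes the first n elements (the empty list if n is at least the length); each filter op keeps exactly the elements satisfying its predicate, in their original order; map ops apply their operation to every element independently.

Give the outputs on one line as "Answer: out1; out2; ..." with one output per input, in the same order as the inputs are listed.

Execution, op by op:
  [49, 7, -17, 22, -6, 10, -46] -> [-46, 10, -6, 22, -17, 7, 49] -> [-17, 7, 49] -> [-102, 42, 294] -> [-102, 42, 294]
  [-46, -37, -43, 15, 38, 12] -> [12, 38, 15, -43, -37, -46] -> [15, -43, -37] -> [90, -258, -222] -> [90, -258, -222]
  [6, 29, -48, 28] -> [28, -48, 29, 6] -> [29] -> [174] -> [174]
  [-26, -11, 17, 40, 16, -47, 11, -9] -> [-9, 11, -47, 16, 40, 17, -11, -26] -> [-9, 11, -47, 17, -11] -> [-54, 66, -282, 102, -66] -> [-54, 66, -282]

[-102, 42, 294]; [90, -258, -222]; [174]; [-54, 66, -282]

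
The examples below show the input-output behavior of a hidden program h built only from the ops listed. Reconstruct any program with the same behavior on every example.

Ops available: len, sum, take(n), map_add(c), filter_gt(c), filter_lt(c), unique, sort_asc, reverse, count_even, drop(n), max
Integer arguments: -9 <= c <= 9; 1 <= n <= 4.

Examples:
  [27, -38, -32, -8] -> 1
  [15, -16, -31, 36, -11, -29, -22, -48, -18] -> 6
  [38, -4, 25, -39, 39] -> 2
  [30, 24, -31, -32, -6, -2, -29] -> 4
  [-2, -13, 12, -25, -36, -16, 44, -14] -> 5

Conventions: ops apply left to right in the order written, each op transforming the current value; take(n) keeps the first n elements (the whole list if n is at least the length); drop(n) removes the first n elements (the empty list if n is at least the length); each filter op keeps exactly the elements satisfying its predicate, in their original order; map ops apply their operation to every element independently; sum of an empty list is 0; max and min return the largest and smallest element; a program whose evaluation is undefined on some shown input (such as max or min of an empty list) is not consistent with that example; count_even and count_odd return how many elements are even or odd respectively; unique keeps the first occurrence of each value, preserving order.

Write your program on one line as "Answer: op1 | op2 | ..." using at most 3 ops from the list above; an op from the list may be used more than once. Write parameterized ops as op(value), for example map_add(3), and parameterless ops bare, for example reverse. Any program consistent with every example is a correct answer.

drop(3) | reverse | len

Check, running the answer program on each example:
  [27, -38, -32, -8] -> [-8] -> [-8] -> 1
  [15, -16, -31, 36, -11, -29, -22, -48, -18] -> [36, -11, -29, -22, -48, -18] -> [-18, -48, -22, -29, -11, 36] -> 6
  [38, -4, 25, -39, 39] -> [-39, 39] -> [39, -39] -> 2
  [30, 24, -31, -32, -6, -2, -29] -> [-32, -6, -2, -29] -> [-29, -2, -6, -32] -> 4
  [-2, -13, 12, -25, -36, -16, 44, -14] -> [-25, -36, -16, 44, -14] -> [-14, 44, -16, -36, -25] -> 5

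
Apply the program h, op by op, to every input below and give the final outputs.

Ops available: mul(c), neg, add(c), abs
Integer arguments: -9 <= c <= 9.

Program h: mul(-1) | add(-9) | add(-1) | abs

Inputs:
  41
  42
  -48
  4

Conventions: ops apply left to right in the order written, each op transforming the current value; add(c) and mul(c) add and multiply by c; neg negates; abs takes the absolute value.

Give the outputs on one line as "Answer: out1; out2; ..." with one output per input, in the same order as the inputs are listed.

51; 52; 38; 14

Execution, op by op:
  41 -> -41 -> -50 -> -51 -> 51
  42 -> -42 -> -51 -> -52 -> 52
  -48 -> 48 -> 39 -> 38 -> 38
  4 -> -4 -> -13 -> -14 -> 14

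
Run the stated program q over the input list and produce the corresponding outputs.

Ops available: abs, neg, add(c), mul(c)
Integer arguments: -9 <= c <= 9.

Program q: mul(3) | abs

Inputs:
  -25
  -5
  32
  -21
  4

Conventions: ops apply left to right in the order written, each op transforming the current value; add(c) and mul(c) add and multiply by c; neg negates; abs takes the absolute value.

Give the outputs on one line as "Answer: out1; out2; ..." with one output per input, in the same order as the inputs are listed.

Execution, op by op:
  -25 -> -75 -> 75
  -5 -> -15 -> 15
  32 -> 96 -> 96
  -21 -> -63 -> 63
  4 -> 12 -> 12

75; 15; 96; 63; 12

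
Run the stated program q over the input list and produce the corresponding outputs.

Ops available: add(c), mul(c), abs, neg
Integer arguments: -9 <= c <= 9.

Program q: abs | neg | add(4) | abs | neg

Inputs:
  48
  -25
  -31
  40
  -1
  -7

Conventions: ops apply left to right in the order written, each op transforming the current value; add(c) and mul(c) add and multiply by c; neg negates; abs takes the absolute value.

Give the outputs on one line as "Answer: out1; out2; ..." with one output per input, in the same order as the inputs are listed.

-44; -21; -27; -36; -3; -3

Execution, op by op:
  48 -> 48 -> -48 -> -44 -> 44 -> -44
  -25 -> 25 -> -25 -> -21 -> 21 -> -21
  -31 -> 31 -> -31 -> -27 -> 27 -> -27
  40 -> 40 -> -40 -> -36 -> 36 -> -36
  -1 -> 1 -> -1 -> 3 -> 3 -> -3
  -7 -> 7 -> -7 -> -3 -> 3 -> -3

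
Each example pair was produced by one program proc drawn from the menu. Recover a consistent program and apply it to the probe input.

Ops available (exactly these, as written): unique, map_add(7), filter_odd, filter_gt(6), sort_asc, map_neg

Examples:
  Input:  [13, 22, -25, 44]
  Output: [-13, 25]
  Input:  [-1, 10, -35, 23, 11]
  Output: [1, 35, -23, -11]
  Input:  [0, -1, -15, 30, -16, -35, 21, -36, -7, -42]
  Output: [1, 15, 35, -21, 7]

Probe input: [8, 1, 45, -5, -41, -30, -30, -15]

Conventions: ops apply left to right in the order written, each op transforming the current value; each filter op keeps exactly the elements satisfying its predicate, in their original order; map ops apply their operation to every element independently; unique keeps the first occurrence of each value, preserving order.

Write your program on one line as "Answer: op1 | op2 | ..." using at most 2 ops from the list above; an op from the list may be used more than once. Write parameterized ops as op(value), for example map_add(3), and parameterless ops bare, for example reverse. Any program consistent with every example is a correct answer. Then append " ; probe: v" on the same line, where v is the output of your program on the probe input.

map_neg | filter_odd ; probe: [-1, -45, 5, 41, 15]

Check, running the answer program on each example:
  [13, 22, -25, 44] -> [-13, -22, 25, -44] -> [-13, 25]
  [-1, 10, -35, 23, 11] -> [1, -10, 35, -23, -11] -> [1, 35, -23, -11]
  [0, -1, -15, 30, -16, -35, 21, -36, -7, -42] -> [0, 1, 15, -30, 16, 35, -21, 36, 7, 42] -> [1, 15, 35, -21, 7]
  probe: [8, 1, 45, -5, -41, -30, -30, -15] -> [-8, -1, -45, 5, 41, 30, 30, 15] -> [-1, -45, 5, 41, 15]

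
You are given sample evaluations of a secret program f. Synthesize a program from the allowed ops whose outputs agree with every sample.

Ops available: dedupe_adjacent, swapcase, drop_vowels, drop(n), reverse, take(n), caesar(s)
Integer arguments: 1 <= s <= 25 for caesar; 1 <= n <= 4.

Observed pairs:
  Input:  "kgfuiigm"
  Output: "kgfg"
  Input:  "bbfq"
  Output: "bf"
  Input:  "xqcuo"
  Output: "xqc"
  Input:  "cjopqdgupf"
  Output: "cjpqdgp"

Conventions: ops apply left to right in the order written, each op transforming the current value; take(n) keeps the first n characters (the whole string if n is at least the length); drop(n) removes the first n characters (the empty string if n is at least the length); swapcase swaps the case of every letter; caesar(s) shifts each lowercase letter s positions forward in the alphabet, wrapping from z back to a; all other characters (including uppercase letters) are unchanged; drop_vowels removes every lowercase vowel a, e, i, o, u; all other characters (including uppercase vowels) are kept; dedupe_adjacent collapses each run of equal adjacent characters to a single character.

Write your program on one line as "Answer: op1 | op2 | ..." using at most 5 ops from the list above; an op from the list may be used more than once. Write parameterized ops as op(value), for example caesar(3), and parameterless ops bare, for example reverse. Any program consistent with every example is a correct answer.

dedupe_adjacent | reverse | drop(1) | drop_vowels | reverse

Check, running the answer program on each example:
  "kgfuiigm" -> "kgfuigm" -> "mgiufgk" -> "giufgk" -> "gfgk" -> "kgfg"
  "bbfq" -> "bfq" -> "qfb" -> "fb" -> "fb" -> "bf"
  "xqcuo" -> "xqcuo" -> "oucqx" -> "ucqx" -> "cqx" -> "xqc"
  "cjopqdgupf" -> "cjopqdgupf" -> "fpugdqpojc" -> "pugdqpojc" -> "pgdqpjc" -> "cjpqdgp"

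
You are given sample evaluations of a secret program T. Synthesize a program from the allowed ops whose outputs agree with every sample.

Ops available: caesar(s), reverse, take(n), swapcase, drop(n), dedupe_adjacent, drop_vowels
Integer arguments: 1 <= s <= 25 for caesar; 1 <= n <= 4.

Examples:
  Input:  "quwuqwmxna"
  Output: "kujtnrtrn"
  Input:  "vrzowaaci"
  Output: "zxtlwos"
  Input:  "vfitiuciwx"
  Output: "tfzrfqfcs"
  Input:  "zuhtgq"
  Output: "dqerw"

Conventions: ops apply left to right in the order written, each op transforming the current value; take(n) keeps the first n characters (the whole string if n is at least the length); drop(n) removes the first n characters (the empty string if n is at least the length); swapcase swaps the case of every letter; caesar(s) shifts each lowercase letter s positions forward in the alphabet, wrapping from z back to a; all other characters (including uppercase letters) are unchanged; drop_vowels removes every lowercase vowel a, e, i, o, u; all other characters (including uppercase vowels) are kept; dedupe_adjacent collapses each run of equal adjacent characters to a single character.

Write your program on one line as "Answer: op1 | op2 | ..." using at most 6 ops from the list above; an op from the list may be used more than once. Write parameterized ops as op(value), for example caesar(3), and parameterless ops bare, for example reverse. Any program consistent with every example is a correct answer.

dedupe_adjacent | reverse | caesar(9) | caesar(14) | drop(1)

Check, running the answer program on each example:
  "quwuqwmxna" -> "quwuqwmxna" -> "anxmwquwuq" -> "jwgvfzdfdz" -> "xkujtnrtrn" -> "kujtnrtrn"
  "vrzowaaci" -> "vrzowaci" -> "icawozrv" -> "rljfxiae" -> "fzxtlwos" -> "zxtlwos"
  "vfitiuciwx" -> "vfitiuciwx" -> "xwicuitifv" -> "gfrldrcroe" -> "utfzrfqfcs" -> "tfzrfqfcs"
  "zuhtgq" -> "zuhtgq" -> "qgthuz" -> "zpcqdi" -> "ndqerw" -> "dqerw"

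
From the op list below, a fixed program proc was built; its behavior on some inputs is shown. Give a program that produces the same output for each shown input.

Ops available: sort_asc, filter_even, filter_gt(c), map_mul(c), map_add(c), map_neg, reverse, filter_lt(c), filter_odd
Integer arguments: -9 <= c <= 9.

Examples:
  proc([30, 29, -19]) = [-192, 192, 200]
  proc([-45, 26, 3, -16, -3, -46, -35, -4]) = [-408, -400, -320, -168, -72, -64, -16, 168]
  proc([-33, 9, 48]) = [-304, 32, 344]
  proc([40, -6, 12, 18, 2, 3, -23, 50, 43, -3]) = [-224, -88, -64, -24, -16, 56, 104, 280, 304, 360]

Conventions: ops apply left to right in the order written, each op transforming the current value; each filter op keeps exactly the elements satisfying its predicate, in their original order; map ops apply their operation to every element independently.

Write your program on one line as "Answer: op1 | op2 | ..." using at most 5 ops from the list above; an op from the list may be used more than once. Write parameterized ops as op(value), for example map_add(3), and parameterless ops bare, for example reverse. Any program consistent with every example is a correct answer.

sort_asc | map_add(-5) | map_mul(-4) | map_mul(-2)

Check, running the answer program on each example:
  [30, 29, -19] -> [-19, 29, 30] -> [-24, 24, 25] -> [96, -96, -100] -> [-192, 192, 200]
  [-45, 26, 3, -16, -3, -46, -35, -4] -> [-46, -45, -35, -16, -4, -3, 3, 26] -> [-51, -50, -40, -21, -9, -8, -2, 21] -> [204, 200, 160, 84, 36, 32, 8, -84] -> [-408, -400, -320, -168, -72, -64, -16, 168]
  [-33, 9, 48] -> [-33, 9, 48] -> [-38, 4, 43] -> [152, -16, -172] -> [-304, 32, 344]
  [40, -6, 12, 18, 2, 3, -23, 50, 43, -3] -> [-23, -6, -3, 2, 3, 12, 18, 40, 43, 50] -> [-28, -11, -8, -3, -2, 7, 13, 35, 38, 45] -> [112, 44, 32, 12, 8, -28, -52, -140, -152, -180] -> [-224, -88, -64, -24, -16, 56, 104, 280, 304, 360]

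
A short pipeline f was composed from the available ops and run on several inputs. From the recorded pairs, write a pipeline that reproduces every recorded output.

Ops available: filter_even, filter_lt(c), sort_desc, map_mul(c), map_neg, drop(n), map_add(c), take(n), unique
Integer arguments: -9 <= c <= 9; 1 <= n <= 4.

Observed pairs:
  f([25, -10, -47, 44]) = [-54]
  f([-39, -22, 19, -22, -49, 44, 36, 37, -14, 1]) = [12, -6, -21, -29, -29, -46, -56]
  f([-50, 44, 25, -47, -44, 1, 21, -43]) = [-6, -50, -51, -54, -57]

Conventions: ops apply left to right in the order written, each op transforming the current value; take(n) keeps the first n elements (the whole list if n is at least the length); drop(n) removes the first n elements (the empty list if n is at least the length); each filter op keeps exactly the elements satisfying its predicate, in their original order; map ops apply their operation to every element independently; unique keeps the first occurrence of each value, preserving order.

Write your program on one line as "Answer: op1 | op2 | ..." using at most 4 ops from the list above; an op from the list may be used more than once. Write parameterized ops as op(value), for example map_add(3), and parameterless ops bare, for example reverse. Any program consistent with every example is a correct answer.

sort_desc | drop(3) | map_add(-7)

Check, running the answer program on each example:
  [25, -10, -47, 44] -> [44, 25, -10, -47] -> [-47] -> [-54]
  [-39, -22, 19, -22, -49, 44, 36, 37, -14, 1] -> [44, 37, 36, 19, 1, -14, -22, -22, -39, -49] -> [19, 1, -14, -22, -22, -39, -49] -> [12, -6, -21, -29, -29, -46, -56]
  [-50, 44, 25, -47, -44, 1, 21, -43] -> [44, 25, 21, 1, -43, -44, -47, -50] -> [1, -43, -44, -47, -50] -> [-6, -50, -51, -54, -57]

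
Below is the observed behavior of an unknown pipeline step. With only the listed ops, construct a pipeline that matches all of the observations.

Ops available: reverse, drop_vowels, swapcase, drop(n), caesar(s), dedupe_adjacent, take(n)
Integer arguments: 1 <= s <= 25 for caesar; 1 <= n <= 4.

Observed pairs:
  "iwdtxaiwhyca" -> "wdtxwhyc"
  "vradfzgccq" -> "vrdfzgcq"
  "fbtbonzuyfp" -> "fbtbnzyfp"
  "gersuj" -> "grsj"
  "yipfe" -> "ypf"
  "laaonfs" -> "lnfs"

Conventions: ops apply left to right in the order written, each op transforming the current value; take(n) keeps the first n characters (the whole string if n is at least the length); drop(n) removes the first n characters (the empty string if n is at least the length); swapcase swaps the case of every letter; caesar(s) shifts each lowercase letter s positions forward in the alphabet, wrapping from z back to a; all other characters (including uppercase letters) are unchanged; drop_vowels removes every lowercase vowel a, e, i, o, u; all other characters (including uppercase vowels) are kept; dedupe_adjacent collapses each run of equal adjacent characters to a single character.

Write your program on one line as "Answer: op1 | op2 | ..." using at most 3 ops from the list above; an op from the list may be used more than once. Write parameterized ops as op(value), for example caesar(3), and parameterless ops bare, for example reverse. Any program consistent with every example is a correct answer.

dedupe_adjacent | drop_vowels

Check, running the answer program on each example:
  "iwdtxaiwhyca" -> "iwdtxaiwhyca" -> "wdtxwhyc"
  "vradfzgccq" -> "vradfzgcq" -> "vrdfzgcq"
  "fbtbonzuyfp" -> "fbtbonzuyfp" -> "fbtbnzyfp"
  "gersuj" -> "gersuj" -> "grsj"
  "yipfe" -> "yipfe" -> "ypf"
  "laaonfs" -> "laonfs" -> "lnfs"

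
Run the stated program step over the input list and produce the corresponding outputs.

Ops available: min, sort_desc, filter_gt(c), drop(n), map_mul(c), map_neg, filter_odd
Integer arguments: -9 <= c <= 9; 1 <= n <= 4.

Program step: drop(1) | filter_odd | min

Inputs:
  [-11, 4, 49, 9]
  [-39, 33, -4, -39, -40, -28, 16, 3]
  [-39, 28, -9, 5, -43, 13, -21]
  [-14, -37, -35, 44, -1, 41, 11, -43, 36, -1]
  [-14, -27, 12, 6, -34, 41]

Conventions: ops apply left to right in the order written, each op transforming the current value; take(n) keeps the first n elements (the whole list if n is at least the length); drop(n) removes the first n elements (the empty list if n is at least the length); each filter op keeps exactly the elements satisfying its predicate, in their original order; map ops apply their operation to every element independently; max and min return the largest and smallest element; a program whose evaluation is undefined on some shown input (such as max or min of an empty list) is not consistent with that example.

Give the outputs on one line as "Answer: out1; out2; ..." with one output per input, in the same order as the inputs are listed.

Execution, op by op:
  [-11, 4, 49, 9] -> [4, 49, 9] -> [49, 9] -> 9
  [-39, 33, -4, -39, -40, -28, 16, 3] -> [33, -4, -39, -40, -28, 16, 3] -> [33, -39, 3] -> -39
  [-39, 28, -9, 5, -43, 13, -21] -> [28, -9, 5, -43, 13, -21] -> [-9, 5, -43, 13, -21] -> -43
  [-14, -37, -35, 44, -1, 41, 11, -43, 36, -1] -> [-37, -35, 44, -1, 41, 11, -43, 36, -1] -> [-37, -35, -1, 41, 11, -43, -1] -> -43
  [-14, -27, 12, 6, -34, 41] -> [-27, 12, 6, -34, 41] -> [-27, 41] -> -27

9; -39; -43; -43; -27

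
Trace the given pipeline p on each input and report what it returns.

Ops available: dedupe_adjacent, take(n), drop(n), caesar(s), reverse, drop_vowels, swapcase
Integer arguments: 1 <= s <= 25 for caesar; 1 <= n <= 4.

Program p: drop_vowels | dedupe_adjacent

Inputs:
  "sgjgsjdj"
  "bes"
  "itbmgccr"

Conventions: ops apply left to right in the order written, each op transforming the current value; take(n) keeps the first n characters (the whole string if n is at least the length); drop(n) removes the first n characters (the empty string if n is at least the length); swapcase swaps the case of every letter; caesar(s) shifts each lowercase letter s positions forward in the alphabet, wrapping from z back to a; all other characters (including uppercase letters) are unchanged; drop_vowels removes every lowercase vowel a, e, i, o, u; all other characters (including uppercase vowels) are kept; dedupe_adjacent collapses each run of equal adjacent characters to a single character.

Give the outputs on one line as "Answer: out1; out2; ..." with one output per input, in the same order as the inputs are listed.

Execution, op by op:
  "sgjgsjdj" -> "sgjgsjdj" -> "sgjgsjdj"
  "bes" -> "bs" -> "bs"
  "itbmgccr" -> "tbmgccr" -> "tbmgcr"

"sgjgsjdj"; "bs"; "tbmgcr"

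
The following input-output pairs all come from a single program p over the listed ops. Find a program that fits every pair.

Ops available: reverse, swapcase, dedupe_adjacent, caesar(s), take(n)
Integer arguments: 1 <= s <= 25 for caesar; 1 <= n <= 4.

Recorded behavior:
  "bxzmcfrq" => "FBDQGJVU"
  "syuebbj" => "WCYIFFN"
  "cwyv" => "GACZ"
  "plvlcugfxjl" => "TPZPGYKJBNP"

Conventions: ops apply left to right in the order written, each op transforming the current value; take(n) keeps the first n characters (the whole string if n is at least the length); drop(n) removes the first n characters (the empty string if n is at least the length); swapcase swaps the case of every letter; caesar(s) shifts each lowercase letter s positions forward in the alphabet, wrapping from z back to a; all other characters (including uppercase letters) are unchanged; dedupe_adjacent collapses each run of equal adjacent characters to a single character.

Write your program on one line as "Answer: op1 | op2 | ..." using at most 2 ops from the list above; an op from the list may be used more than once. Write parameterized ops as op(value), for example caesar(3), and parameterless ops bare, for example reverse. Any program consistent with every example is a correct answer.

caesar(4) | swapcase

Check, running the answer program on each example:
  "bxzmcfrq" -> "fbdqgjvu" -> "FBDQGJVU"
  "syuebbj" -> "wcyiffn" -> "WCYIFFN"
  "cwyv" -> "gacz" -> "GACZ"
  "plvlcugfxjl" -> "tpzpgykjbnp" -> "TPZPGYKJBNP"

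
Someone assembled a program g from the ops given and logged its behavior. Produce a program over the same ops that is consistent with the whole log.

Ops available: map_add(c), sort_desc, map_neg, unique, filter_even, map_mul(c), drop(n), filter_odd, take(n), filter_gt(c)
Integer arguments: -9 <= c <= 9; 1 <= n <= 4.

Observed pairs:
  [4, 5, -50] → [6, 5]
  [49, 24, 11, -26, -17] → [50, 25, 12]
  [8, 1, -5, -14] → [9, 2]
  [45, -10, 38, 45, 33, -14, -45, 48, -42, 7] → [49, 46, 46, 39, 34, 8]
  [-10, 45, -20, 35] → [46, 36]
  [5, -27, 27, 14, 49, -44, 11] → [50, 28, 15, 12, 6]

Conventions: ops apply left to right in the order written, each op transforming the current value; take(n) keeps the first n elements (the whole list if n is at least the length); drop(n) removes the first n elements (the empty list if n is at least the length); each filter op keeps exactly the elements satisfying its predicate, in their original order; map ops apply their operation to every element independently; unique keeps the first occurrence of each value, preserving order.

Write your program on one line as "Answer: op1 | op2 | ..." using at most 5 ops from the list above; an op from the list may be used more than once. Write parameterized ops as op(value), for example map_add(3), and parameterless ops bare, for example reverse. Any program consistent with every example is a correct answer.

map_add(6) | map_add(-9) | map_add(4) | sort_desc | filter_gt(-2)

Check, running the answer program on each example:
  [4, 5, -50] -> [10, 11, -44] -> [1, 2, -53] -> [5, 6, -49] -> [6, 5, -49] -> [6, 5]
  [49, 24, 11, -26, -17] -> [55, 30, 17, -20, -11] -> [46, 21, 8, -29, -20] -> [50, 25, 12, -25, -16] -> [50, 25, 12, -16, -25] -> [50, 25, 12]
  [8, 1, -5, -14] -> [14, 7, 1, -8] -> [5, -2, -8, -17] -> [9, 2, -4, -13] -> [9, 2, -4, -13] -> [9, 2]
  [45, -10, 38, 45, 33, -14, -45, 48, -42, 7] -> [51, -4, 44, 51, 39, -8, -39, 54, -36, 13] -> [42, -13, 35, 42, 30, -17, -48, 45, -45, 4] -> [46, -9, 39, 46, 34, -13, -44, 49, -41, 8] -> [49, 46, 46, 39, 34, 8, -9, -13, -41, -44] -> [49, 46, 46, 39, 34, 8]
  [-10, 45, -20, 35] -> [-4, 51, -14, 41] -> [-13, 42, -23, 32] -> [-9, 46, -19, 36] -> [46, 36, -9, -19] -> [46, 36]
  [5, -27, 27, 14, 49, -44, 11] -> [11, -21, 33, 20, 55, -38, 17] -> [2, -30, 24, 11, 46, -47, 8] -> [6, -26, 28, 15, 50, -43, 12] -> [50, 28, 15, 12, 6, -26, -43] -> [50, 28, 15, 12, 6]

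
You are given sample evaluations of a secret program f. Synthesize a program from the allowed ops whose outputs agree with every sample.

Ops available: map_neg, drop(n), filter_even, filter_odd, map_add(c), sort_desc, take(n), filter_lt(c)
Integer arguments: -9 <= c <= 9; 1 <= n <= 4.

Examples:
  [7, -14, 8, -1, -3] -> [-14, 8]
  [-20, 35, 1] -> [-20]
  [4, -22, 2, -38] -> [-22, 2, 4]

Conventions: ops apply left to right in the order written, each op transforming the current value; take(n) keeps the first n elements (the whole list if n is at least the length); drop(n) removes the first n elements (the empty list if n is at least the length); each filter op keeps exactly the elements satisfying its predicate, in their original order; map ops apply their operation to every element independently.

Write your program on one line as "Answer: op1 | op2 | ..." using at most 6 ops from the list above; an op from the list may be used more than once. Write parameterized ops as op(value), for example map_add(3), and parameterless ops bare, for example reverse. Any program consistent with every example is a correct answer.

sort_desc | map_neg | filter_even | take(3) | sort_desc | map_neg

Check, running the answer program on each example:
  [7, -14, 8, -1, -3] -> [8, 7, -1, -3, -14] -> [-8, -7, 1, 3, 14] -> [-8, 14] -> [-8, 14] -> [14, -8] -> [-14, 8]
  [-20, 35, 1] -> [35, 1, -20] -> [-35, -1, 20] -> [20] -> [20] -> [20] -> [-20]
  [4, -22, 2, -38] -> [4, 2, -22, -38] -> [-4, -2, 22, 38] -> [-4, -2, 22, 38] -> [-4, -2, 22] -> [22, -2, -4] -> [-22, 2, 4]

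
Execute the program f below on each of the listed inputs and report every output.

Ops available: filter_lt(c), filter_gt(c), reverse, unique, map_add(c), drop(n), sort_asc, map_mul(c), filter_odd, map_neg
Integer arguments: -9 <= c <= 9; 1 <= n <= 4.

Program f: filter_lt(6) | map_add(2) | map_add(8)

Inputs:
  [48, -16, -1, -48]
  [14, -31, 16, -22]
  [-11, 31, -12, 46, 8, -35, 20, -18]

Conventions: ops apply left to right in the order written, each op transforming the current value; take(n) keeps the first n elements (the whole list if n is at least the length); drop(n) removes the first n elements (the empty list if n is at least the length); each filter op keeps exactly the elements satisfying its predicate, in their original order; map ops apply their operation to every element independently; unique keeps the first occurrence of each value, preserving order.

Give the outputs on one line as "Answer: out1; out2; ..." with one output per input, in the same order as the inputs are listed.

Execution, op by op:
  [48, -16, -1, -48] -> [-16, -1, -48] -> [-14, 1, -46] -> [-6, 9, -38]
  [14, -31, 16, -22] -> [-31, -22] -> [-29, -20] -> [-21, -12]
  [-11, 31, -12, 46, 8, -35, 20, -18] -> [-11, -12, -35, -18] -> [-9, -10, -33, -16] -> [-1, -2, -25, -8]

[-6, 9, -38]; [-21, -12]; [-1, -2, -25, -8]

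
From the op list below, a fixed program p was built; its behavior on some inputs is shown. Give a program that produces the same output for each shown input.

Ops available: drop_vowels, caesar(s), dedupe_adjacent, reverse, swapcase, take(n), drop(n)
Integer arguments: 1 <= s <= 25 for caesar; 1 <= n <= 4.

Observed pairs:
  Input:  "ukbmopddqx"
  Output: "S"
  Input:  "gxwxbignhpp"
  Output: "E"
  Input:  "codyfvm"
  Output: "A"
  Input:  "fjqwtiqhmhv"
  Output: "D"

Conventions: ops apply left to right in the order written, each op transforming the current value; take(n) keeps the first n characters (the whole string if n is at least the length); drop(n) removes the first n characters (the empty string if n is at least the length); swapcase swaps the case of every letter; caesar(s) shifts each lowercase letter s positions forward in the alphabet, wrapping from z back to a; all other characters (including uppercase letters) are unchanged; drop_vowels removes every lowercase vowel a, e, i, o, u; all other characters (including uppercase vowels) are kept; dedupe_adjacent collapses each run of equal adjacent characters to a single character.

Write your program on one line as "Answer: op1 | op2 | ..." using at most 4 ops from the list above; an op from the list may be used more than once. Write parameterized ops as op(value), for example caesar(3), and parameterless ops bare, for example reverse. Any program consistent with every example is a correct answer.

take(1) | caesar(24) | swapcase

Check, running the answer program on each example:
  "ukbmopddqx" -> "u" -> "s" -> "S"
  "gxwxbignhpp" -> "g" -> "e" -> "E"
  "codyfvm" -> "c" -> "a" -> "A"
  "fjqwtiqhmhv" -> "f" -> "d" -> "D"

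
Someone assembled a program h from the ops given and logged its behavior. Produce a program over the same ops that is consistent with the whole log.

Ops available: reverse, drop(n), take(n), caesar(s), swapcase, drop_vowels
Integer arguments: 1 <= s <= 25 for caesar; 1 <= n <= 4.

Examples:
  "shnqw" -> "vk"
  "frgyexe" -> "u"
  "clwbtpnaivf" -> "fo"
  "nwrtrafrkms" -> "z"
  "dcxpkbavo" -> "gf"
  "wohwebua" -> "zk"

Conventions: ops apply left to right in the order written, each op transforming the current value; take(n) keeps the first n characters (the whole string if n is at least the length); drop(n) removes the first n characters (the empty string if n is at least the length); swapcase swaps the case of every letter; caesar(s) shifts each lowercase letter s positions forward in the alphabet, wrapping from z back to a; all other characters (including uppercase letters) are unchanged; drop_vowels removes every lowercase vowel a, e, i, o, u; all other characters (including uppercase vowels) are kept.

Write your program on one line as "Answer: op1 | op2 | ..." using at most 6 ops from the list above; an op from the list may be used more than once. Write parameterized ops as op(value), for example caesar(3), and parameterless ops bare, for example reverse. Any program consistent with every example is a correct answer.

drop_vowels | take(2) | caesar(21) | drop_vowels | caesar(9) | caesar(25)

Check, running the answer program on each example:
  "shnqw" -> "shnqw" -> "sh" -> "nc" -> "nc" -> "wl" -> "vk"
  "frgyexe" -> "frgyx" -> "fr" -> "am" -> "m" -> "v" -> "u"
  "clwbtpnaivf" -> "clwbtpnvf" -> "cl" -> "xg" -> "xg" -> "gp" -> "fo"
  "nwrtrafrkms" -> "nwrtrfrkms" -> "nw" -> "ir" -> "r" -> "a" -> "z"
  "dcxpkbavo" -> "dcxpkbv" -> "dc" -> "yx" -> "yx" -> "hg" -> "gf"
  "wohwebua" -> "whwb" -> "wh" -> "rc" -> "rc" -> "al" -> "zk"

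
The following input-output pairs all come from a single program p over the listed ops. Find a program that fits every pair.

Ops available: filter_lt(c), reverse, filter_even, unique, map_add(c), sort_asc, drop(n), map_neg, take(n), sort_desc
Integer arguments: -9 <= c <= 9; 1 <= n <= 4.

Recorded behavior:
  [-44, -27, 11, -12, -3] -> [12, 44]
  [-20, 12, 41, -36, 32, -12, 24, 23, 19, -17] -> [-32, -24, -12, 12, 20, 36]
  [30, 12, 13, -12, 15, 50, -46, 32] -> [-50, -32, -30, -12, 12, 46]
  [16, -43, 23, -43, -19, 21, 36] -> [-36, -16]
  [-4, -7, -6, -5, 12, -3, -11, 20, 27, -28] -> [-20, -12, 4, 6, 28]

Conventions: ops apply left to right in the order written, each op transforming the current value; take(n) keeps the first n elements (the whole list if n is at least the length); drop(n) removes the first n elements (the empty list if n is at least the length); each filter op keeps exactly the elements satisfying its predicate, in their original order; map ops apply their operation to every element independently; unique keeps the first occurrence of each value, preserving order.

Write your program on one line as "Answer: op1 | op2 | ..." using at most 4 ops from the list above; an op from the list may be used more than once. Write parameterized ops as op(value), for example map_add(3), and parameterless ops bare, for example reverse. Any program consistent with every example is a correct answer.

unique | map_neg | sort_asc | filter_even

Check, running the answer program on each example:
  [-44, -27, 11, -12, -3] -> [-44, -27, 11, -12, -3] -> [44, 27, -11, 12, 3] -> [-11, 3, 12, 27, 44] -> [12, 44]
  [-20, 12, 41, -36, 32, -12, 24, 23, 19, -17] -> [-20, 12, 41, -36, 32, -12, 24, 23, 19, -17] -> [20, -12, -41, 36, -32, 12, -24, -23, -19, 17] -> [-41, -32, -24, -23, -19, -12, 12, 17, 20, 36] -> [-32, -24, -12, 12, 20, 36]
  [30, 12, 13, -12, 15, 50, -46, 32] -> [30, 12, 13, -12, 15, 50, -46, 32] -> [-30, -12, -13, 12, -15, -50, 46, -32] -> [-50, -32, -30, -15, -13, -12, 12, 46] -> [-50, -32, -30, -12, 12, 46]
  [16, -43, 23, -43, -19, 21, 36] -> [16, -43, 23, -19, 21, 36] -> [-16, 43, -23, 19, -21, -36] -> [-36, -23, -21, -16, 19, 43] -> [-36, -16]
  [-4, -7, -6, -5, 12, -3, -11, 20, 27, -28] -> [-4, -7, -6, -5, 12, -3, -11, 20, 27, -28] -> [4, 7, 6, 5, -12, 3, 11, -20, -27, 28] -> [-27, -20, -12, 3, 4, 5, 6, 7, 11, 28] -> [-20, -12, 4, 6, 28]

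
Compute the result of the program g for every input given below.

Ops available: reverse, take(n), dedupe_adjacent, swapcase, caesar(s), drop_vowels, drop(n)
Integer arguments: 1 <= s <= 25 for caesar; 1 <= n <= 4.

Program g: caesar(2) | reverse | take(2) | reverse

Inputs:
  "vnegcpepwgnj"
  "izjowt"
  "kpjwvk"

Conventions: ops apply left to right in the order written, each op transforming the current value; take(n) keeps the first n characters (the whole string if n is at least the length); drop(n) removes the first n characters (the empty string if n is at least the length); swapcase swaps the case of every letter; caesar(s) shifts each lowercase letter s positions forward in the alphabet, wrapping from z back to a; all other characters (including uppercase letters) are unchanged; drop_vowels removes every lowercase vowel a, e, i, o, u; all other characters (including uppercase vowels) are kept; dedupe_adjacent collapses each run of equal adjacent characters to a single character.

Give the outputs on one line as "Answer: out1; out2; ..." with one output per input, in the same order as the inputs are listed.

"pl"; "yv"; "xm"

Execution, op by op:
  "vnegcpepwgnj" -> "xpgiergryipl" -> "lpiyrgreigpx" -> "lp" -> "pl"
  "izjowt" -> "kblqyv" -> "vyqlbk" -> "vy" -> "yv"
  "kpjwvk" -> "mrlyxm" -> "mxylrm" -> "mx" -> "xm"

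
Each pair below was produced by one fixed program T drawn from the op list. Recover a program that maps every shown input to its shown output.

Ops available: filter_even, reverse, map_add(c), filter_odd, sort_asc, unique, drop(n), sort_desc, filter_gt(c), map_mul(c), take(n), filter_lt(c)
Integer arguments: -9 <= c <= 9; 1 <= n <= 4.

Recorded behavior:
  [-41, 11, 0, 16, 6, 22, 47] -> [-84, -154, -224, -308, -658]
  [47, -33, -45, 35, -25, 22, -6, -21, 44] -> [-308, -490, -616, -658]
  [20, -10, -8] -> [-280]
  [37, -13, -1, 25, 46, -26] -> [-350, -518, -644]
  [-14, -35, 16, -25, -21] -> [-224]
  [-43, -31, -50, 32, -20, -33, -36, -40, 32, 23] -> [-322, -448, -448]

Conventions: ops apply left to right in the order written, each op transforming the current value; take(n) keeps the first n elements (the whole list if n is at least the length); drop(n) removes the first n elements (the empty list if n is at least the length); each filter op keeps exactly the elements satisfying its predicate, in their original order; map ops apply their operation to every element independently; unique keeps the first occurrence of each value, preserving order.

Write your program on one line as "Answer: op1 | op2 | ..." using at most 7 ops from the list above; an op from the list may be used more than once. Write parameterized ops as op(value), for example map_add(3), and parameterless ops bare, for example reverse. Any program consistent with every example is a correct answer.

reverse | map_mul(-2) | map_mul(7) | filter_lt(0) | reverse | sort_desc

Check, running the answer program on each example:
  [-41, 11, 0, 16, 6, 22, 47] -> [47, 22, 6, 16, 0, 11, -41] -> [-94, -44, -12, -32, 0, -22, 82] -> [-658, -308, -84, -224, 0, -154, 574] -> [-658, -308, -84, -224, -154] -> [-154, -224, -84, -308, -658] -> [-84, -154, -224, -308, -658]
  [47, -33, -45, 35, -25, 22, -6, -21, 44] -> [44, -21, -6, 22, -25, 35, -45, -33, 47] -> [-88, 42, 12, -44, 50, -70, 90, 66, -94] -> [-616, 294, 84, -308, 350, -490, 630, 462, -658] -> [-616, -308, -490, -658] -> [-658, -490, -308, -616] -> [-308, -490, -616, -658]
  [20, -10, -8] -> [-8, -10, 20] -> [16, 20, -40] -> [112, 140, -280] -> [-280] -> [-280] -> [-280]
  [37, -13, -1, 25, 46, -26] -> [-26, 46, 25, -1, -13, 37] -> [52, -92, -50, 2, 26, -74] -> [364, -644, -350, 14, 182, -518] -> [-644, -350, -518] -> [-518, -350, -644] -> [-350, -518, -644]
  [-14, -35, 16, -25, -21] -> [-21, -25, 16, -35, -14] -> [42, 50, -32, 70, 28] -> [294, 350, -224, 490, 196] -> [-224] -> [-224] -> [-224]
  [-43, -31, -50, 32, -20, -33, -36, -40, 32, 23] -> [23, 32, -40, -36, -33, -20, 32, -50, -31, -43] -> [-46, -64, 80, 72, 66, 40, -64, 100, 62, 86] -> [-322, -448, 560, 504, 462, 280, -448, 700, 434, 602] -> [-322, -448, -448] -> [-448, -448, -322] -> [-322, -448, -448]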